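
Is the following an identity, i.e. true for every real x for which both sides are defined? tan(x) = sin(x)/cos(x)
Yes, this is an identity.

Claim: tan(x) = sin(x)/cos(x).
Reasoning: For an angle x whose terminal point on the unit circle is (cos x, sin x), tan(x) is defined as the ratio (second coordinate)/(first coordinate) = sin(x)/cos(x), wherever cos(x) ≠ 0.
So the two sides agree for every real x for which both sides are defined.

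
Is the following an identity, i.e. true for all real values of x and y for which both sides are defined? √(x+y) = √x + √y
No, this is NOT an identity.

Claim: √(x+y) = √x + √y.
Test a specific point where both sides are defined: x = 5, y = 4.
LHS = √(x+y) ≈ 3.0000
RHS = √x + √y ≈ 4.2361
Since 3.0000 ≠ 4.2361, the equation fails at this point, so it cannot hold for all real values of x and y for which both sides are defined.
Squaring the right side gives x + 2√(xy) + y, not x + y.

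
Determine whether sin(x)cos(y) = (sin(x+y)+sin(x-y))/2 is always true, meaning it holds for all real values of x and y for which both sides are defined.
Yes, this is an identity.

Claim: sin(x)cos(y) = (sin(x+y)+sin(x-y))/2.
Reasoning: sin(x+y) = sin(x)cos(y) + cos(x)sin(y) and sin(x-y) = sin(x)cos(y) - cos(x)sin(y). Adding, sin(x+y) + sin(x-y) = 2sin(x)cos(y); divide by 2.
So the two sides agree for all real values of x and y for which both sides are defined.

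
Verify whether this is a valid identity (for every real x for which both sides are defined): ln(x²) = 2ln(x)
Claim: ln(x²) = 2ln(x).
Reasoning: The right side requires x > 0. For x > 0, x² = (e^(ln x))² = e^(2ln x), so ln(x²) = 2ln(x). (For x < 0 the right side is undefined, so those values are outside the claim.)
So the two sides agree for every real x for which both sides are defined.

Conclusion: Yes, this is an identity.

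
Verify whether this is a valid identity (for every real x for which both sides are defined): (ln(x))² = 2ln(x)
No, this is NOT an identity.

Claim: (ln(x))² = 2ln(x).
Test a specific point where both sides are defined: x = 3.
LHS = (ln(x))² ≈ 1.2069
RHS = 2ln(x) ≈ 2.1972
Since 1.2069 ≠ 2.1972, the equation fails at this point, so it cannot hold for every real x for which both sides are defined.
2ln(x) equals ln(x²), which is not the same as (ln x)².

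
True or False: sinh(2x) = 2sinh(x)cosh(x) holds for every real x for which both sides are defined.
Claim: sinh(2x) = 2sinh(x)cosh(x).
Reasoning: 2sinh(x)cosh(x) = 2 · (e^x - e^-x)/2 · (e^x + e^-x)/2 = (e^(2x) - e^(-2x))/2 = sinh(2x).
So the two sides agree for every real x for which both sides are defined.

Conclusion: True.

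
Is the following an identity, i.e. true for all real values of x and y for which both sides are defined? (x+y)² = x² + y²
Claim: (x+y)² = x² + y².
Test a specific point where both sides are defined: x = -2, y = 3.
LHS = (x+y)² ≈ 1.0000
RHS = x² + y² ≈ 13.0000
Since 1.0000 ≠ 13.0000, the equation fails at this point, so it cannot hold for all real values of x and y for which both sides are defined.
The correct expansion is (x+y)² = x² + 2xy + y²; the cross term 2xy is missing.

Conclusion: No, this is NOT an identity.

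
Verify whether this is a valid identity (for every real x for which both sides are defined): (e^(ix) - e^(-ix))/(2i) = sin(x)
Claim: (e^(ix) - e^(-ix))/(2i) = sin(x).
Reasoning: By Euler's formula e^(ix) = cos(x) + i·sin(x) and e^(-ix) = cos(x) - i·sin(x). Subtracting cancels the cosine terms: e^(ix) - e^(-ix) = 2i·sin(x); divide by 2i.
So the two sides agree for every real x for which both sides are defined.

Conclusion: Yes, this is an identity.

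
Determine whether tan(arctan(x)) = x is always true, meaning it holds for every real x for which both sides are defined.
Claim: tan(arctan(x)) = x.
Reasoning: For every real x, arctan(x) is by definition the angle in (-π/2, π/2) whose tangent equals x. Taking the tangent of that angle returns x.
So the two sides agree for every real x for which both sides are defined.

Conclusion: Yes, this is an identity.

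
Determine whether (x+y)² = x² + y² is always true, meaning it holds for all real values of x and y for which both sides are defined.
Claim: (x+y)² = x² + y².
Test a specific point where both sides are defined: x = -2, y = 3/2.
LHS = (x+y)² ≈ 0.2500
RHS = x² + y² ≈ 6.2500
Since 0.2500 ≠ 6.2500, the equation fails at this point, so it cannot hold for all real values of x and y for which both sides are defined.
The correct expansion is (x+y)² = x² + 2xy + y²; the cross term 2xy is missing.

Conclusion: No, this is NOT an identity.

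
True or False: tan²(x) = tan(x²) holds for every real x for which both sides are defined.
False.

Claim: tan²(x) = tan(x²).
Test a specific point where both sides are defined: x = -π/6.
LHS = tan²(x) ≈ 0.3333
RHS = tan(x²) ≈ 0.2812
Since 0.3333 ≠ 0.2812, the equation fails at this point, so it cannot hold for every real x for which both sides are defined.
tan²(x) means (tan x)², squaring the output; tan(x²) squares the input. These are different functions.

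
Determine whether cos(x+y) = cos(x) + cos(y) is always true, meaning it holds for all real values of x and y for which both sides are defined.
Claim: cos(x+y) = cos(x) + cos(y).
Test a specific point where both sides are defined: x = π/4, y = π/4.
LHS = cos(x+y) ≈ 0.0000
RHS = cos(x) + cos(y) ≈ 1.4142
Since 0.0000 ≠ 1.4142, the equation fails at this point, so it cannot hold for all real values of x and y for which both sides are defined.
The correct expansion is cos(x+y) = cos(x)cos(y) - sin(x)sin(y); cosine is not additive.

Conclusion: No, this is NOT an identity.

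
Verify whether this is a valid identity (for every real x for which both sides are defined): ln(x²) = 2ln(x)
Claim: ln(x²) = 2ln(x).
Reasoning: The right side requires x > 0. For x > 0, x² = (e^(ln x))² = e^(2ln x), so ln(x²) = 2ln(x). (For x < 0 the right side is undefined, so those values are outside the claim.)
So the two sides agree for every real x for which both sides are defined.

Conclusion: Yes, this is an identity.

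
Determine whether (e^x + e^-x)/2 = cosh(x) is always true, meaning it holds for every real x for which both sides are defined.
Claim: (e^x + e^-x)/2 = cosh(x).
Reasoning: This is exactly the definition of the hyperbolic cosine: cosh(x) := (e^x + e^-x)/2.
So the two sides agree for every real x for which both sides are defined.

Conclusion: Yes, this is an identity.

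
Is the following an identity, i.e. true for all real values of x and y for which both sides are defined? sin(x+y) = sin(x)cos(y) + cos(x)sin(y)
Claim: sin(x+y) = sin(x)cos(y) + cos(x)sin(y).
Reasoning: By Euler's formula e^(i(x+y)) = e^(ix)·e^(iy) = (cos x + i·sin x)(cos y + i·sin y). The imaginary part of the left side is sin(x+y); the imaginary part of the product is sin(x)cos(y) + cos(x)sin(y).
So the two sides agree for all real values of x and y for which both sides are defined.

Conclusion: Yes, this is an identity.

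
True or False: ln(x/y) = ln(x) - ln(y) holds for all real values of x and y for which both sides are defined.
Claim: ln(x/y) = ln(x) - ln(y).
Reasoning: Both sides are simultaneously defined only when x, y > 0. Write x = e^p, y = e^q. Then x/y = e^(p-q), so ln(x/y) = p - q = ln(x) - ln(y).
So the two sides agree for all real values of x and y for which both sides are defined.

Conclusion: True.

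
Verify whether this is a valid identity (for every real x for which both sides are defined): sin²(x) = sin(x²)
No, this is NOT an identity.

Claim: sin²(x) = sin(x²).
Test a specific point where both sides are defined: x = -π/6.
LHS = sin²(x) ≈ 0.2500
RHS = sin(x²) ≈ 0.2707
Since 0.2500 ≠ 0.2707, the equation fails at this point, so it cannot hold for every real x for which both sides are defined.
sin²(x) means (sin x)², squaring the output; sin(x²) squares the input. These are different functions.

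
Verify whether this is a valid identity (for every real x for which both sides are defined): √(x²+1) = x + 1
No, this is NOT an identity.

Claim: √(x²+1) = x + 1.
Test a specific point where both sides are defined: x = -2.
LHS = √(x²+1) ≈ 2.2361
RHS = x + 1 ≈ -1.0000
Since 2.2361 ≠ -1.0000, the equation fails at this point, so it cannot hold for every real x for which both sides are defined.
(x+1)² = x² + 2x + 1 ≠ x² + 1 unless x = 0.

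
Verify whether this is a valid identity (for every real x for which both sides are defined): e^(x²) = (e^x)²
Claim: e^(x²) = (e^x)².
Test a specific point where both sides are defined: x = 3/2.
LHS = e^(x²) ≈ 9.4877
RHS = (e^x)² ≈ 20.0855
Since 9.4877 ≠ 20.0855, the equation fails at this point, so it cannot hold for every real x for which both sides are defined.
(e^x)² = e^(2x), and 2x ≠ x² in general.

Conclusion: No, this is NOT an identity.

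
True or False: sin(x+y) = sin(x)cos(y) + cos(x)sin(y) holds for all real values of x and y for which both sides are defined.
True.

Claim: sin(x+y) = sin(x)cos(y) + cos(x)sin(y).
Reasoning: By Euler's formula e^(i(x+y)) = e^(ix)·e^(iy) = (cos x + i·sin x)(cos y + i·sin y). The imaginary part of the left side is sin(x+y); the imaginary part of the product is sin(x)cos(y) + cos(x)sin(y).
So the two sides agree for all real values of x and y for which both sides are defined.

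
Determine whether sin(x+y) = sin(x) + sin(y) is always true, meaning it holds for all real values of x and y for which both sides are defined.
No, this is NOT an identity.

Claim: sin(x+y) = sin(x) + sin(y).
Test a specific point where both sides are defined: x = -π/4, y = -π/4.
LHS = sin(x+y) ≈ -1.0000
RHS = sin(x) + sin(y) ≈ -1.4142
Since -1.0000 ≠ -1.4142, the equation fails at this point, so it cannot hold for all real values of x and y for which both sides are defined.
The correct expansion is sin(x+y) = sin(x)cos(y) + cos(x)sin(y); sine is not additive.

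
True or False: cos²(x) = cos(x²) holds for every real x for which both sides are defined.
Claim: cos²(x) = cos(x²).
Test a specific point where both sides are defined: x = -π/3.
LHS = cos²(x) ≈ 0.2500
RHS = cos(x²) ≈ 0.4566
Since 0.2500 ≠ 0.4566, the equation fails at this point, so it cannot hold for every real x for which both sides are defined.
cos²(x) means (cos x)², squaring the output; cos(x²) squares the input. These are different functions.

Conclusion: False.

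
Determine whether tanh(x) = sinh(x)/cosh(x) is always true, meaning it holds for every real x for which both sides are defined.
Yes, this is an identity.

Claim: tanh(x) = sinh(x)/cosh(x).
Reasoning: tanh(x) is defined as sinh(x)/cosh(x) = (e^x - e^-x)/(e^x + e^-x); cosh(x) ≥ 1 is never zero, so this holds for every real x.
So the two sides agree for every real x for which both sides are defined.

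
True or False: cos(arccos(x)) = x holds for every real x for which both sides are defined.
Claim: cos(arccos(x)) = x.
Reasoning: For -1 ≤ x ≤ 1 (where arccos is defined), arccos(x) is by definition an angle whose cosine equals x. Taking the cosine of that angle returns x. (Note the other order, arccos(cos x) = x, is NOT an identity.)
So the two sides agree for every real x for which both sides are defined.

Conclusion: True.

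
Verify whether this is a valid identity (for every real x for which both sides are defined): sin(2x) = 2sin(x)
No, this is NOT an identity.

Claim: sin(2x) = 2sin(x).
Test a specific point where both sides are defined: x = -π/6.
LHS = sin(2x) ≈ -0.8660
RHS = 2sin(x) ≈ -1.0000
Since -0.8660 ≠ -1.0000, the equation fails at this point, so it cannot hold for every real x for which both sides are defined.
The correct double-angle formula is sin(2x) = 2sin(x)cos(x).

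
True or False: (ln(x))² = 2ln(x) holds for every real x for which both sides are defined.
False.

Claim: (ln(x))² = 2ln(x).
Test a specific point where both sides are defined: x = 3/2.
LHS = (ln(x))² ≈ 0.1644
RHS = 2ln(x) ≈ 0.8109
Since 0.1644 ≠ 0.8109, the equation fails at this point, so it cannot hold for every real x for which both sides are defined.
2ln(x) equals ln(x²), which is not the same as (ln x)².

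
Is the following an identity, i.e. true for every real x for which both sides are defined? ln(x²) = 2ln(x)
Yes, this is an identity.

Claim: ln(x²) = 2ln(x).
Reasoning: The right side requires x > 0. For x > 0, x² = (e^(ln x))² = e^(2ln x), so ln(x²) = 2ln(x). (For x < 0 the right side is undefined, so those values are outside the claim.)
So the two sides agree for every real x for which both sides are defined.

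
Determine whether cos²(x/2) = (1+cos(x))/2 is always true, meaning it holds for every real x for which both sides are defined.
Claim: cos²(x/2) = (1+cos(x))/2.
Reasoning: Use cos(2θ) = 2cos²θ - 1 with θ = x/2: cos(x) = 2cos²(x/2) - 1. Solving for cos²(x/2) gives (1 + cos(x))/2.
So the two sides agree for every real x for which both sides are defined.

Conclusion: Yes, this is an identity.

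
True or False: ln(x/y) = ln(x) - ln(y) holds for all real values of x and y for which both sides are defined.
Claim: ln(x/y) = ln(x) - ln(y).
Reasoning: Both sides are simultaneously defined only when x, y > 0. Write x = e^p, y = e^q. Then x/y = e^(p-q), so ln(x/y) = p - q = ln(x) - ln(y).
So the two sides agree for all real values of x and y for which both sides are defined.

Conclusion: True.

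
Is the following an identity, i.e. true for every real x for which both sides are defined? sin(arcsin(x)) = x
Claim: sin(arcsin(x)) = x.
Reasoning: For -1 ≤ x ≤ 1 (where arcsin is defined), arcsin(x) is by definition an angle whose sine equals x. Taking the sine of that angle returns x. (Note the other order, arcsin(sin x) = x, is NOT an identity.)
So the two sides agree for every real x for which both sides are defined.

Conclusion: Yes, this is an identity.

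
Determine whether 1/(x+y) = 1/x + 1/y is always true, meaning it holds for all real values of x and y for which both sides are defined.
No, this is NOT an identity.

Claim: 1/(x+y) = 1/x + 1/y.
Test a specific point where both sides are defined: x = 2, y = -3.
LHS = 1/(x+y) ≈ -1.0000
RHS = 1/x + 1/y ≈ 0.1667
Since -1.0000 ≠ 0.1667, the equation fails at this point, so it cannot hold for all real values of x and y for which both sides are defined.
1/x + 1/y = (x+y)/(xy), which is not 1/(x+y).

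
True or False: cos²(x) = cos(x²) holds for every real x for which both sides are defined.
False.

Claim: cos²(x) = cos(x²).
Test a specific point where both sides are defined: x = -π/3.
LHS = cos²(x) ≈ 0.2500
RHS = cos(x²) ≈ 0.4566
Since 0.2500 ≠ 0.4566, the equation fails at this point, so it cannot hold for every real x for which both sides are defined.
cos²(x) means (cos x)², squaring the output; cos(x²) squares the input. These are different functions.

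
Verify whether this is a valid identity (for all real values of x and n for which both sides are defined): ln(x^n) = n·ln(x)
Yes, this is an identity.

Claim: ln(x^n) = n·ln(x).
Reasoning: The right side requires x > 0. For x > 0, x^n = (e^(ln x))^n = e^(n·ln x), so taking ln of both sides gives ln(x^n) = n·ln(x).
So the two sides agree for all real values of x and n for which both sides are defined.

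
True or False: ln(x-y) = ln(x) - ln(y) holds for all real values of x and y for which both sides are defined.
False.

Claim: ln(x-y) = ln(x) - ln(y).
Test a specific point where both sides are defined: x = 3/2, y = 1/2.
LHS = ln(x-y) ≈ 0.0000
RHS = ln(x) - ln(y) ≈ 1.0986
Since 0.0000 ≠ 1.0986, the equation fails at this point, so it cannot hold for all real values of x and y for which both sides are defined.
ln(x) - ln(y) = ln(x/y), not ln(x-y).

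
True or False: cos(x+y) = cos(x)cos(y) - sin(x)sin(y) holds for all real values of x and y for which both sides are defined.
True.

Claim: cos(x+y) = cos(x)cos(y) - sin(x)sin(y).
Reasoning: By Euler's formula e^(i(x+y)) = e^(ix)·e^(iy) = (cos x + i·sin x)(cos y + i·sin y). The real part of the left side is cos(x+y); the real part of the product is cos(x)cos(y) - sin(x)sin(y) (since i·i = -1).
So the two sides agree for all real values of x and y for which both sides are defined.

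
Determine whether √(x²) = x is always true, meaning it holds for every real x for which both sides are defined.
No, this is NOT an identity.

Claim: √(x²) = x.
Test a specific point where both sides are defined: x = -3.
LHS = √(x²) ≈ 3.0000
RHS = x ≈ -3.0000
Since 3.0000 ≠ -3.0000, the equation fails at this point, so it cannot hold for every real x for which both sides are defined.
√(x²) = |x|, which differs from x whenever x < 0 (both sides are defined for every real x).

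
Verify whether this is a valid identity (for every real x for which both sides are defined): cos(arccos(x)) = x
Claim: cos(arccos(x)) = x.
Reasoning: For -1 ≤ x ≤ 1 (where arccos is defined), arccos(x) is by definition an angle whose cosine equals x. Taking the cosine of that angle returns x. (Note the other order, arccos(cos x) = x, is NOT an identity.)
So the two sides agree for every real x for which both sides are defined.

Conclusion: Yes, this is an identity.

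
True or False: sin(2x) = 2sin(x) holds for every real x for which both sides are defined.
False.

Claim: sin(2x) = 2sin(x).
Test a specific point where both sides are defined: x = π/4.
LHS = sin(2x) ≈ 1.0000
RHS = 2sin(x) ≈ 1.4142
Since 1.0000 ≠ 1.4142, the equation fails at this point, so it cannot hold for every real x for which both sides are defined.
The correct double-angle formula is sin(2x) = 2sin(x)cos(x).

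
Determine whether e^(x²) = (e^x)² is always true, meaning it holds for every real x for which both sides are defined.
Claim: e^(x²) = (e^x)².
Test a specific point where both sides are defined: x = 3/2.
LHS = e^(x²) ≈ 9.4877
RHS = (e^x)² ≈ 20.0855
Since 9.4877 ≠ 20.0855, the equation fails at this point, so it cannot hold for every real x for which both sides are defined.
(e^x)² = e^(2x), and 2x ≠ x² in general.

Conclusion: No, this is NOT an identity.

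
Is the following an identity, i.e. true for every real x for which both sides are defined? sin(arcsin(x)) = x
Claim: sin(arcsin(x)) = x.
Reasoning: For -1 ≤ x ≤ 1 (where arcsin is defined), arcsin(x) is by definition an angle whose sine equals x. Taking the sine of that angle returns x. (Note the other order, arcsin(sin x) = x, is NOT an identity.)
So the two sides agree for every real x for which both sides are defined.

Conclusion: Yes, this is an identity.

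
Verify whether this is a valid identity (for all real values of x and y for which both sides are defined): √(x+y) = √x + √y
Claim: √(x+y) = √x + √y.
Test a specific point where both sides are defined: x = 5, y = 1.
LHS = √(x+y) ≈ 2.4495
RHS = √x + √y ≈ 3.2361
Since 2.4495 ≠ 3.2361, the equation fails at this point, so it cannot hold for all real values of x and y for which both sides are defined.
Squaring the right side gives x + 2√(xy) + y, not x + y.

Conclusion: No, this is NOT an identity.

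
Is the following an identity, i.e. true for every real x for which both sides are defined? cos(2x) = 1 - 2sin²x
Yes, this is an identity.

Claim: cos(2x) = 1 - 2sin²x.
Reasoning: cos(2x) = cos²x - sin²x. Replace cos²x by 1 - sin²x: (1 - sin²x) - sin²x = 1 - 2sin²x.
So the two sides agree for every real x for which both sides are defined.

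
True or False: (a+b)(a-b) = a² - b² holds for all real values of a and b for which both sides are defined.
True.

Claim: (a+b)(a-b) = a² - b².
Reasoning: Expand: (a+b)(a-b) = a² - ab + ba - b² = a² - b² (the cross terms cancel).
So the two sides agree for all real values of a and b for which both sides are defined.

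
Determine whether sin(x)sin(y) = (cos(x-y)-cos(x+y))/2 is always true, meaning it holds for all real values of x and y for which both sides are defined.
Claim: sin(x)sin(y) = (cos(x-y)-cos(x+y))/2.
Reasoning: cos(x-y) = cos(x)cos(y) + sin(x)sin(y) and cos(x+y) = cos(x)cos(y) - sin(x)sin(y). Subtracting, cos(x-y) - cos(x+y) = 2sin(x)sin(y); divide by 2.
So the two sides agree for all real values of x and y for which both sides are defined.

Conclusion: Yes, this is an identity.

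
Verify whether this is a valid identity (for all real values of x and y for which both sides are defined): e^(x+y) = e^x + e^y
Claim: e^(x+y) = e^x + e^y.
Test a specific point where both sides are defined: x = 2, y = 4.
LHS = e^(x+y) ≈ 403.4288
RHS = e^x + e^y ≈ 61.9872
Since 403.4288 ≠ 61.9872, the equation fails at this point, so it cannot hold for all real values of x and y for which both sides are defined.
The correct rule is e^(x+y) = e^x · e^y (a product, not a sum).

Conclusion: No, this is NOT an identity.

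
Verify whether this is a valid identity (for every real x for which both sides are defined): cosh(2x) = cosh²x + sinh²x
Yes, this is an identity.

Claim: cosh(2x) = cosh²x + sinh²x.
Reasoning: cosh²x = (e^(2x) + 2 + e^(-2x))/4 and sinh²x = (e^(2x) - 2 + e^(-2x))/4. Adding gives (2e^(2x) + 2e^(-2x))/4 = (e^(2x) + e^(-2x))/2 = cosh(2x).
So the two sides agree for every real x for which both sides are defined.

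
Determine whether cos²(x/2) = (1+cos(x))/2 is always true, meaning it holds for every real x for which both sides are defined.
Yes, this is an identity.

Claim: cos²(x/2) = (1+cos(x))/2.
Reasoning: Use cos(2θ) = 2cos²θ - 1 with θ = x/2: cos(x) = 2cos²(x/2) - 1. Solving for cos²(x/2) gives (1 + cos(x))/2.
So the two sides agree for every real x for which both sides are defined.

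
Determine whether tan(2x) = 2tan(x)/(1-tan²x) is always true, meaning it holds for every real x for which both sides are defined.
Yes, this is an identity.

Claim: tan(2x) = 2tan(x)/(1-tan²x).
Reasoning: tan(2x) = sin(2x)/cos(2x) = 2sin(x)cos(x) / (cos²x - sin²x). Divide numerator and denominator by cos²x: 2tan(x) / (1 - tan²x).
So the two sides agree for every real x for which both sides are defined.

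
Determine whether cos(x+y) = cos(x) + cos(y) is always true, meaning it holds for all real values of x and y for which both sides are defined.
Claim: cos(x+y) = cos(x) + cos(y).
Test a specific point where both sides are defined: x = π/6, y = -π/2.
LHS = cos(x+y) ≈ 0.5000
RHS = cos(x) + cos(y) ≈ 0.8660
Since 0.5000 ≠ 0.8660, the equation fails at this point, so it cannot hold for all real values of x and y for which both sides are defined.
The correct expansion is cos(x+y) = cos(x)cos(y) - sin(x)sin(y); cosine is not additive.

Conclusion: No, this is NOT an identity.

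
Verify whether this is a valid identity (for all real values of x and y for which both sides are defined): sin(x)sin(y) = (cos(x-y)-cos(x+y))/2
Claim: sin(x)sin(y) = (cos(x-y)-cos(x+y))/2.
Reasoning: cos(x-y) = cos(x)cos(y) + sin(x)sin(y) and cos(x+y) = cos(x)cos(y) - sin(x)sin(y). Subtracting, cos(x-y) - cos(x+y) = 2sin(x)sin(y); divide by 2.
So the two sides agree for all real values of x and y for which both sides are defined.

Conclusion: Yes, this is an identity.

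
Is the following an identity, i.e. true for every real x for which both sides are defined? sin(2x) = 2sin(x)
Claim: sin(2x) = 2sin(x).
Test a specific point where both sides are defined: x = 2π/3.
LHS = sin(2x) ≈ -0.8660
RHS = 2sin(x) ≈ 1.7321
Since -0.8660 ≠ 1.7321, the equation fails at this point, so it cannot hold for every real x for which both sides are defined.
The correct double-angle formula is sin(2x) = 2sin(x)cos(x).

Conclusion: No, this is NOT an identity.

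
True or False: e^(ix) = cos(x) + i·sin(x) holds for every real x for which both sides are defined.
Claim: e^(ix) = cos(x) + i·sin(x).
Reasoning: Euler's formula. Expand e^(ix) = Σ (ix)^k / k!. Since i² = -1, the even-k terms are Σ (-1)^m x^(2m)/(2m)! = cos(x) and the odd-k terms are i · Σ (-1)^m x^(2m+1)/(2m+1)! = i·sin(x).
So the two sides agree for every real x for which both sides are defined.

Conclusion: True.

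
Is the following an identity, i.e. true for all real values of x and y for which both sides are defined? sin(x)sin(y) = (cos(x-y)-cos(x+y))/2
Claim: sin(x)sin(y) = (cos(x-y)-cos(x+y))/2.
Reasoning: cos(x-y) = cos(x)cos(y) + sin(x)sin(y) and cos(x+y) = cos(x)cos(y) - sin(x)sin(y). Subtracting, cos(x-y) - cos(x+y) = 2sin(x)sin(y); divide by 2.
So the two sides agree for all real values of x and y for which both sides are defined.

Conclusion: Yes, this is an identity.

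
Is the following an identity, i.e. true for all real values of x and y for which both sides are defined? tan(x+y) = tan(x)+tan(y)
No, this is NOT an identity.

Claim: tan(x+y) = tan(x)+tan(y).
Test a specific point where both sides are defined: x = π/3, y = 3π/4.
LHS = tan(x+y) ≈ 0.2679
RHS = tan(x)+tan(y) ≈ 0.7321
Since 0.2679 ≠ 0.7321, the equation fails at this point, so it cannot hold for all real values of x and y for which both sides are defined.
The correct formula is tan(x+y) = (tan(x) + tan(y))/(1 - tan(x)tan(y)).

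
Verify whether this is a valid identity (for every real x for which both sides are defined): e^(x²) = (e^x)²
Claim: e^(x²) = (e^x)².
Test a specific point where both sides are defined: x = 3/2.
LHS = e^(x²) ≈ 9.4877
RHS = (e^x)² ≈ 20.0855
Since 9.4877 ≠ 20.0855, the equation fails at this point, so it cannot hold for every real x for which both sides are defined.
(e^x)² = e^(2x), and 2x ≠ x² in general.

Conclusion: No, this is NOT an identity.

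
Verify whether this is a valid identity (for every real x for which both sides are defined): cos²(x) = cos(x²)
Claim: cos²(x) = cos(x²).
Test a specific point where both sides are defined: x = π/2.
LHS = cos²(x) ≈ 0.0000
RHS = cos(x²) ≈ -0.7812
Since 0.0000 ≠ -0.7812, the equation fails at this point, so it cannot hold for every real x for which both sides are defined.
cos²(x) means (cos x)², squaring the output; cos(x²) squares the input. These are different functions.

Conclusion: No, this is NOT an identity.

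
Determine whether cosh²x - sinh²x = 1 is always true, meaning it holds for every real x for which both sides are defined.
Claim: cosh²x - sinh²x = 1.
Reasoning: With cosh(x) = (e^x + e^-x)/2 and sinh(x) = (e^x - e^-x)/2: cosh²x = (e^(2x) + 2 + e^(-2x))/4 and sinh²x = (e^(2x) - 2 + e^(-2x))/4. Subtracting leaves 4/4 = 1.
So the two sides agree for every real x for which both sides are defined.

Conclusion: Yes, this is an identity.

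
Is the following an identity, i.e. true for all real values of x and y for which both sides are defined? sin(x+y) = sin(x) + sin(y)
Claim: sin(x+y) = sin(x) + sin(y).
Test a specific point where both sides are defined: x = -π/3, y = 2π/3.
LHS = sin(x+y) ≈ 0.8660
RHS = sin(x) + sin(y) ≈ 0.0000
Since 0.8660 ≠ 0.0000, the equation fails at this point, so it cannot hold for all real values of x and y for which both sides are defined.
The correct expansion is sin(x+y) = sin(x)cos(y) + cos(x)sin(y); sine is not additive.

Conclusion: No, this is NOT an identity.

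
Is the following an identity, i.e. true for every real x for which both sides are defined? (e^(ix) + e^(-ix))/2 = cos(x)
Claim: (e^(ix) + e^(-ix))/2 = cos(x).
Reasoning: By Euler's formula e^(ix) = cos(x) + i·sin(x) and e^(-ix) = cos(x) - i·sin(x). Adding cancels the sine terms: e^(ix) + e^(-ix) = 2cos(x); divide by 2.
So the two sides agree for every real x for which both sides are defined.

Conclusion: Yes, this is an identity.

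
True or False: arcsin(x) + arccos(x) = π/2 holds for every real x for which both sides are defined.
Claim: arcsin(x) + arccos(x) = π/2.
Reasoning: Both sides are defined for -1 ≤ x ≤ 1. Let θ = arcsin(x), so sin θ = x and θ ∈ [-π/2, π/2]. Then cos(π/2 - θ) = sin θ = x and π/2 - θ ∈ [0, π], which is exactly the range of arccos, so arccos(x) = π/2 - θ. Adding: arcsin(x) + arccos(x) = θ + (π/2 - θ) = π/2.
So the two sides agree for every real x for which both sides are defined.

Conclusion: True.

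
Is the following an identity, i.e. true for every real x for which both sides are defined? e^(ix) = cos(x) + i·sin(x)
Claim: e^(ix) = cos(x) + i·sin(x).
Reasoning: Euler's formula. Expand e^(ix) = Σ (ix)^k / k!. Since i² = -1, the even-k terms are Σ (-1)^m x^(2m)/(2m)! = cos(x) and the odd-k terms are i · Σ (-1)^m x^(2m+1)/(2m+1)! = i·sin(x).
So the two sides agree for every real x for which both sides are defined.

Conclusion: Yes, this is an identity.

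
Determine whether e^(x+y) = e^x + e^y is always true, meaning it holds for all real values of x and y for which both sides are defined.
No, this is NOT an identity.

Claim: e^(x+y) = e^x + e^y.
Test a specific point where both sides are defined: x = -3, y = 3.
LHS = e^(x+y) ≈ 1.0000
RHS = e^x + e^y ≈ 20.1353
Since 1.0000 ≠ 20.1353, the equation fails at this point, so it cannot hold for all real values of x and y for which both sides are defined.
The correct rule is e^(x+y) = e^x · e^y (a product, not a sum).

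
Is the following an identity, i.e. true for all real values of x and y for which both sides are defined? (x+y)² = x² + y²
No, this is NOT an identity.

Claim: (x+y)² = x² + y².
Test a specific point where both sides are defined: x = 3/2, y = 1.
LHS = (x+y)² ≈ 6.2500
RHS = x² + y² ≈ 3.2500
Since 6.2500 ≠ 3.2500, the equation fails at this point, so it cannot hold for all real values of x and y for which both sides are defined.
The correct expansion is (x+y)² = x² + 2xy + y²; the cross term 2xy is missing.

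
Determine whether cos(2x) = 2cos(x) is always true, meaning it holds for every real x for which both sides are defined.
No, this is NOT an identity.

Claim: cos(2x) = 2cos(x).
Test a specific point where both sides are defined: x = 3π/4.
LHS = cos(2x) ≈ 0.0000
RHS = 2cos(x) ≈ -1.4142
Since 0.0000 ≠ -1.4142, the equation fails at this point, so it cannot hold for every real x for which both sides are defined.
The correct double-angle formula is cos(2x) = cos²x - sin²x.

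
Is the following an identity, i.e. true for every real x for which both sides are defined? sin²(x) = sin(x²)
No, this is NOT an identity.

Claim: sin²(x) = sin(x²).
Test a specific point where both sides are defined: x = π/6.
LHS = sin²(x) ≈ 0.2500
RHS = sin(x²) ≈ 0.2707
Since 0.2500 ≠ 0.2707, the equation fails at this point, so it cannot hold for every real x for which both sides are defined.
sin²(x) means (sin x)², squaring the output; sin(x²) squares the input. These are different functions.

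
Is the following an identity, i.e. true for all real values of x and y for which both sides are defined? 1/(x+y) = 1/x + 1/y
No, this is NOT an identity.

Claim: 1/(x+y) = 1/x + 1/y.
Test a specific point where both sides are defined: x = 5, y = 2.
LHS = 1/(x+y) ≈ 0.1429
RHS = 1/x + 1/y ≈ 0.7000
Since 0.1429 ≠ 0.7000, the equation fails at this point, so it cannot hold for all real values of x and y for which both sides are defined.
1/x + 1/y = (x+y)/(xy), which is not 1/(x+y).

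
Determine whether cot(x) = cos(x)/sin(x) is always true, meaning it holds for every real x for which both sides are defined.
Claim: cot(x) = cos(x)/sin(x).
Reasoning: cot(x) is defined as 1/tan(x) = 1/(sin(x)/cos(x)) = cos(x)/sin(x), wherever sin(x) ≠ 0.
So the two sides agree for every real x for which both sides are defined.

Conclusion: Yes, this is an identity.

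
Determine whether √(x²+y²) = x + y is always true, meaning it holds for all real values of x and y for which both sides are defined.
Claim: √(x²+y²) = x + y.
Test a specific point where both sides are defined: x = 5, y = -1.
LHS = √(x²+y²) ≈ 5.0990
RHS = x + y ≈ 4.0000
Since 5.0990 ≠ 4.0000, the equation fails at this point, so it cannot hold for all real values of x and y for which both sides are defined.
(x+y)² = x² + 2xy + y², not x² + y², so the square root does not split this way.

Conclusion: No, this is NOT an identity.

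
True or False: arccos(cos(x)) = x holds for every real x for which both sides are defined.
False.

Claim: arccos(cos(x)) = x.
Test a specific point where both sides are defined: x = -π/6.
LHS = arccos(cos(x)) ≈ 0.5236
RHS = x ≈ -0.5236
Since 0.5236 ≠ -0.5236, the equation fails at this point, so it cannot hold for every real x for which both sides are defined.
arccos only returns values in [0, π], so arccos(cos(x)) = x holds only for x in that interval, not for all real x.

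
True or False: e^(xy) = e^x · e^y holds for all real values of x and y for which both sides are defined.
False.

Claim: e^(xy) = e^x · e^y.
Test a specific point where both sides are defined: x = 2, y = -2.
LHS = e^(xy) ≈ 0.0183
RHS = e^x · e^y ≈ 1.0000
Since 0.0183 ≠ 1.0000, the equation fails at this point, so it cannot hold for all real values of x and y for which both sides are defined.
e^x · e^y = e^(x+y), not e^(xy).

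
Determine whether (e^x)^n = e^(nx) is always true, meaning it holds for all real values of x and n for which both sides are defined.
Claim: (e^x)^n = e^(nx).
Reasoning: e^x is a positive real number, and for a positive base B and real exponent n, B^n = e^(n·ln B). With B = e^x, ln B = x, so (e^x)^n = e^(n·x).
So the two sides agree for all real values of x and n for which both sides are defined.

Conclusion: Yes, this is an identity.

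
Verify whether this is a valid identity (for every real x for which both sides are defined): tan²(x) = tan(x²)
No, this is NOT an identity.

Claim: tan²(x) = tan(x²).
Test a specific point where both sides are defined: x = π/6.
LHS = tan²(x) ≈ 0.3333
RHS = tan(x²) ≈ 0.2812
Since 0.3333 ≠ 0.2812, the equation fails at this point, so it cannot hold for every real x for which both sides are defined.
tan²(x) means (tan x)², squaring the output; tan(x²) squares the input. These are different functions.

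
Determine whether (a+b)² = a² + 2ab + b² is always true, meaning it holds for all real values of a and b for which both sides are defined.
Yes, this is an identity.

Claim: (a+b)² = a² + 2ab + b².
Reasoning: Expand: (a+b)² = (a+b)(a+b) = a·a + a·b + b·a + b·b = a² + 2ab + b².
So the two sides agree for all real values of a and b for which both sides are defined.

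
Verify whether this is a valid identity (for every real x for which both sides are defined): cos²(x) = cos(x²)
No, this is NOT an identity.

Claim: cos²(x) = cos(x²).
Test a specific point where both sides are defined: x = 3π/4.
LHS = cos²(x) ≈ 0.5000
RHS = cos(x²) ≈ 0.7442
Since 0.5000 ≠ 0.7442, the equation fails at this point, so it cannot hold for every real x for which both sides are defined.
cos²(x) means (cos x)², squaring the output; cos(x²) squares the input. These are different functions.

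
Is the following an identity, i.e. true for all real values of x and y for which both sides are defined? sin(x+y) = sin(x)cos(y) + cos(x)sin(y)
Claim: sin(x+y) = sin(x)cos(y) + cos(x)sin(y).
Reasoning: By Euler's formula e^(i(x+y)) = e^(ix)·e^(iy) = (cos x + i·sin x)(cos y + i·sin y). The imaginary part of the left side is sin(x+y); the imaginary part of the product is sin(x)cos(y) + cos(x)sin(y).
So the two sides agree for all real values of x and y for which both sides are defined.

Conclusion: Yes, this is an identity.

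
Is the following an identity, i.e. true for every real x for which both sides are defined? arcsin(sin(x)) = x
Claim: arcsin(sin(x)) = x.
Test a specific point where both sides are defined: x = π.
LHS = arcsin(sin(x)) ≈ 0.0000
RHS = x ≈ 3.1416
Since 0.0000 ≠ 3.1416, the equation fails at this point, so it cannot hold for every real x for which both sides are defined.
arcsin only returns values in [-π/2, π/2], so arcsin(sin(x)) = x holds only for x in that interval, not for all real x.

Conclusion: No, this is NOT an identity.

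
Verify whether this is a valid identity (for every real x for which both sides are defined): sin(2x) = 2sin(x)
Claim: sin(2x) = 2sin(x).
Test a specific point where both sides are defined: x = -π/3.
LHS = sin(2x) ≈ -0.8660
RHS = 2sin(x) ≈ -1.7321
Since -0.8660 ≠ -1.7321, the equation fails at this point, so it cannot hold for every real x for which both sides are defined.
The correct double-angle formula is sin(2x) = 2sin(x)cos(x).

Conclusion: No, this is NOT an identity.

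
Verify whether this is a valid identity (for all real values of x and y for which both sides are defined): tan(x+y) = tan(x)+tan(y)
No, this is NOT an identity.

Claim: tan(x+y) = tan(x)+tan(y).
Test a specific point where both sides are defined: x = π/3, y = π/4.
LHS = tan(x+y) ≈ -3.7321
RHS = tan(x)+tan(y) ≈ 2.7321
Since -3.7321 ≠ 2.7321, the equation fails at this point, so it cannot hold for all real values of x and y for which both sides are defined.
The correct formula is tan(x+y) = (tan(x) + tan(y))/(1 - tan(x)tan(y)).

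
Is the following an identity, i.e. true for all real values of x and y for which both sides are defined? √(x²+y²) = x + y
Claim: √(x²+y²) = x + y.
Test a specific point where both sides are defined: x = -3, y = 5.
LHS = √(x²+y²) ≈ 5.8310
RHS = x + y ≈ 2.0000
Since 5.8310 ≠ 2.0000, the equation fails at this point, so it cannot hold for all real values of x and y for which both sides are defined.
(x+y)² = x² + 2xy + y², not x² + y², so the square root does not split this way.

Conclusion: No, this is NOT an identity.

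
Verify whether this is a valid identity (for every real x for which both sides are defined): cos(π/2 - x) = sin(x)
Claim: cos(π/2 - x) = sin(x).
Reasoning: Use cos(u - v) = cos(u)cos(v) + sin(u)sin(v) with u = π/2, v = x: cos(π/2)cos(x) + sin(π/2)sin(x) = 0·cos(x) + 1·sin(x) = sin(x).
So the two sides agree for every real x for which both sides are defined.

Conclusion: Yes, this is an identity.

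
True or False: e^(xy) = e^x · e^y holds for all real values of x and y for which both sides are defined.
Claim: e^(xy) = e^x · e^y.
Test a specific point where both sides are defined: x = -3, y = 1/2.
LHS = e^(xy) ≈ 0.2231
RHS = e^x · e^y ≈ 0.0821
Since 0.2231 ≠ 0.0821, the equation fails at this point, so it cannot hold for all real values of x and y for which both sides are defined.
e^x · e^y = e^(x+y), not e^(xy).

Conclusion: False.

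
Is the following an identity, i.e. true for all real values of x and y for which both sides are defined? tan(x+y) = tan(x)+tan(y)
Claim: tan(x+y) = tan(x)+tan(y).
Test a specific point where both sides are defined: x = -π/6, y = π/4.
LHS = tan(x+y) ≈ 0.2679
RHS = tan(x)+tan(y) ≈ 0.4226
Since 0.2679 ≠ 0.4226, the equation fails at this point, so it cannot hold for all real values of x and y for which both sides are defined.
The correct formula is tan(x+y) = (tan(x) + tan(y))/(1 - tan(x)tan(y)).

Conclusion: No, this is NOT an identity.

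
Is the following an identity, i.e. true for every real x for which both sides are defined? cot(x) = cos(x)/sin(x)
Claim: cot(x) = cos(x)/sin(x).
Reasoning: cot(x) is defined as 1/tan(x) = 1/(sin(x)/cos(x)) = cos(x)/sin(x), wherever sin(x) ≠ 0.
So the two sides agree for every real x for which both sides are defined.

Conclusion: Yes, this is an identity.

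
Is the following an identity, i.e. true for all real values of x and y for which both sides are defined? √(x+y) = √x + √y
No, this is NOT an identity.

Claim: √(x+y) = √x + √y.
Test a specific point where both sides are defined: x = 1, y = 4.
LHS = √(x+y) ≈ 2.2361
RHS = √x + √y ≈ 3.0000
Since 2.2361 ≠ 3.0000, the equation fails at this point, so it cannot hold for all real values of x and y for which both sides are defined.
Squaring the right side gives x + 2√(xy) + y, not x + y.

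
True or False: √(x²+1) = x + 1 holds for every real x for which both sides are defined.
Claim: √(x²+1) = x + 1.
Test a specific point where both sides are defined: x = 4.
LHS = √(x²+1) ≈ 4.1231
RHS = x + 1 ≈ 5.0000
Since 4.1231 ≠ 5.0000, the equation fails at this point, so it cannot hold for every real x for which both sides are defined.
(x+1)² = x² + 2x + 1 ≠ x² + 1 unless x = 0.

Conclusion: False.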